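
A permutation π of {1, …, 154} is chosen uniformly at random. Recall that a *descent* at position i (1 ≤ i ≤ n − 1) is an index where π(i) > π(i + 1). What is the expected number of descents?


Write X = Σ X_I over i = 1, …, 153, with X_I the indicator of one descent.
There are 153 indicators.
For each fixed i, the pair (π(i), π(i+1)) is a uniformly random ordered pair of distinct values from {1, …, 154}; by symmetry P[π(i) > π(i+1)] = 1/2.
By linearity: E[X] = 153 · (1/2) = (154 − 1) · (1/2) = 153/2 ≈ 76.5000.

E[X] = 153/2 = 76.5000.


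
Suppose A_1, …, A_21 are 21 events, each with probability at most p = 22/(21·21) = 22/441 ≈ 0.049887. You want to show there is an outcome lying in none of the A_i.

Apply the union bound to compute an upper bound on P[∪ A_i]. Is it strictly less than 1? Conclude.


Union bound: P[∪_{i=1}^{21} A_i] ≤ Σ_i P[A_i] ≤ 21·p = 21·(22/441) = 22/21.
Numerically: 22/21 ≈ 1.047619.
Is 22/21 < 1? NO.
Since the bound 22/21 is ≥ 1, the union bound is uninformative here; it does NOT by itself certify existence.

21·p = 22/21 ≈ 1.047619; existence NOT certified by the union bound.


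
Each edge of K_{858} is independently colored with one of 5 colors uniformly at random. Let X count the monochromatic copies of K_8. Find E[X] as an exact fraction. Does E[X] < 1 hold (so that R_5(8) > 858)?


E[X] = C(858, 8) · 5^{1 − 28} = 7049584530256467771 · 5^{−27} = 7049584530256467771/7450580596923828125.
As a reduced fraction: E[X] = 7049584530256467771/7450580596923828125 ≈ 0.946.
Is E[X] < 1? YES.
Since E[X] < 1, there exists a 5-coloring of K_{858} with no monochromatic K_8; hence R_5(8) > 858.

E[X] = 7049584530256467771/7450580596923828125 ≈ 0.946; E[X] < 1, so R_5(8) > 858.


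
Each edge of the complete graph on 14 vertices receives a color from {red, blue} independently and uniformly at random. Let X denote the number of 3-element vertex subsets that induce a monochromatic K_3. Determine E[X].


Let X = Σ_S X_S over the C(14, 3) = 364 subsets S of size 3, where X_S = 1 if the K_3 on S is monochromatic.
For a fixed S, the K_3 on S has C(3, 2) = 3 edges. P[all 3 edges red] = (1/2)^3, and likewise for blue, so P[monochromatic] = 2·(1/2)^3 = 2^{1 − 3} = 1/4.
By linearity: E[X] = C(14, 3) · 2^{1 − 3} = 364 · 1/4 = 91.
Numerically: E[X] ≈ 91.00000.

E[X] = C(14,3)·2^(1−C(3,2)) = 91 ≈ 91.00000.


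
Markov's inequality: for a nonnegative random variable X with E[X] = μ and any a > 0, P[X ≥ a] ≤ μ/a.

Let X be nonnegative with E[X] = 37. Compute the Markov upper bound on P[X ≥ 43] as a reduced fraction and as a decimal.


μ = E[X] = 37, a = 43.
Markov: P[X ≥ 43] ≤ μ/a = (37)/43 = 37/43.
Numerically: ≈ 0.86047.
(Since a = 43 > μ = 37.00000, the bound 37/43 is < 1 and informative.)

P[X ≥ 43] ≤ 37/43 ≈ 0.86047.


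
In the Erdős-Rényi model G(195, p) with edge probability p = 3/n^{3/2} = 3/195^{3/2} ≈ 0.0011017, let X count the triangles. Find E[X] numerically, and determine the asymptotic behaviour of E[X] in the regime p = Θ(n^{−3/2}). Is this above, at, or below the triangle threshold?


Number of potential triangles: C(195, 3) = 1216865.
Each occurs with probability p³ ≈ (0.0011017)³ ≈ 1.3372359e-09.
By linearity: E[X] = C(195, 3)·p³ ≈ 1216865 · 1.3372359e-09 ≈ 0.00163.
Since α = 3/2 > 1, p = c/n^{3/2} = o(1/n) is below the triangle threshold p ~ 1/n. Asymptotically E[X] ~ (c³/6)·n^{3(1−α)} = (3³/6)·n^{-1.5} → 0, so by Markov's inequality G has no triangles w.h.p.

E[X] ≈ 0.00163; in regime p = Θ(1/n^{3/2}) E[X] tends to 0 (below the triangle threshold p ~ 1/n).


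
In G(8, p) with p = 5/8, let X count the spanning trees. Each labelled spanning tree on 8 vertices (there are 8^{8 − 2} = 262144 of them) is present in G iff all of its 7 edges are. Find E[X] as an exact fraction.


K_8 has 8^{8 − 2} = 262144 labelled spanning trees.
For each such spanning tree H, let X_H = 1 if all 7 edges of H are present in G. Then P[X_H = 1] = p^{7} = (5/8)^{7} = 78125/2097152.
By linearity: E[X] = Σ_H E[X_H] = 262144 · p^{7} = 262144 · 78125/2097152 = 78125/8.
Numerically: E[X] ≈ 9765.62.

E[X] = 262144 · (5/8)^{7} = 78125/8 ≈ 9765.62.


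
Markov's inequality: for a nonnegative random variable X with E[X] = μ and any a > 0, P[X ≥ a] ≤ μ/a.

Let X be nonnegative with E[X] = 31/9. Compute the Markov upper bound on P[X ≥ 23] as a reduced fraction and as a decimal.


μ = E[X] = 31/9, a = 23.
Markov: P[X ≥ 23] ≤ μ/a = (31/9)/23 = 31/207.
Numerically: ≈ 0.150.
(Since a = 23 > μ = 3.444, the bound 31/207 is < 1 and informative.)

P[X ≥ 23] ≤ 31/207 ≈ 0.150.


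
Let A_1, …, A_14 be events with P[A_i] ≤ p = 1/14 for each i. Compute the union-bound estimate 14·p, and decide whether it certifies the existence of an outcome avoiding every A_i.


Union bound: P[∪_{i=1}^{14} A_i] ≤ Σ_i P[A_i] ≤ 14·p = 14·(1/14) = 1.
Numerically: 1 ≈ 1.000.
Is 1 < 1? NO.
Since the bound 1 is ≥ 1, the union bound is uninformative here; it does NOT by itself certify existence.

14·p = 1 ≈ 1.000; existence NOT certified by the union bound.


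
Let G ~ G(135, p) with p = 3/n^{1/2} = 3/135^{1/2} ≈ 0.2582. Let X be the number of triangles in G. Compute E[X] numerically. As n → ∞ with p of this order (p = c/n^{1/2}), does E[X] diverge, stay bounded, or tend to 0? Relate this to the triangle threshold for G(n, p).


Number of potential triangles: C(135, 3) = 400995.
Each occurs with probability p³ ≈ (0.2582)³ ≈ 1.721326e-02.
By linearity: E[X] = C(135, 3)·p³ ≈ 400995 · 1.721326e-02 ≈ 6902.4309.
Since α = 1/2 < 1, p = c/n^{1/2} ≫ 1/n is above the triangle threshold p ~ 1/n. Asymptotically E[X] ~ (c³/6)·n^{3(1−α)} = (3³/6)·n^{1.5} → ∞; triangles are abundant w.h.p.

E[X] ≈ 6902.4309; in regime p = Θ(1/n^{1/2}) E[X] diverges (above the triangle threshold p ~ 1/n).


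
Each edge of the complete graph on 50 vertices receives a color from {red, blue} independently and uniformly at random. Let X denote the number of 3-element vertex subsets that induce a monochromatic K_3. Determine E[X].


Let X = Σ_S X_S over the C(50, 3) = 19600 subsets S of size 3, where X_S = 1 if the K_3 on S is monochromatic.
For a fixed S, the K_3 on S has C(3, 2) = 3 edges. P[all 3 edges red] = (1/2)^3, and likewise for blue, so P[monochromatic] = 2·(1/2)^3 = 2^{1 − 3} = 1/4.
By linearity: E[X] = C(50, 3) · 2^{1 − 3} = 19600 · 1/4 = 4900.
Numerically: E[X] ≈ 4900.000.

E[X] = C(50,3)·2^(1−C(3,2)) = 4900 ≈ 4900.000.


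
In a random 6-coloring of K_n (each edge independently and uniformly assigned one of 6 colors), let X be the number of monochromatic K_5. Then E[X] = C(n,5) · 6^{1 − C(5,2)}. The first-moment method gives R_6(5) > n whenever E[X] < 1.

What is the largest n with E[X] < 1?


We need C(n, 5) · 6^{1 − 10} < 1, i.e. C(n, 5) < 6^{10 − 1} = 10077696.
Check values of n near the boundary:
  n = 61: C(61, 5) = 5949147; 5949147 < 10077696? YES
  n = 62: C(62, 5) = 6471002; 6471002 < 10077696? YES
  n = 63: C(63, 5) = 7028847; 7028847 < 10077696? YES
  n = 64: C(64, 5) = 7624512; 7624512 < 10077696? YES
  n = 65: C(65, 5) = 8259888; 8259888 < 10077696? YES
  n = 66: C(66, 5) = 8936928; 8936928 < 10077696? YES
  n = 67: C(67, 5) = 9657648; 9657648 < 10077696? YES
  n = 68: C(68, 5) = 10424128; 10424128 < 10077696? NO
  n = 69: C(69, 5) = 11238513; 11238513 < 10077696? NO
  n = 70: C(70, 5) = 12103014; 12103014 < 10077696? NO
The largest n with C(n, 5) < 10077696 is n = 67 (where E[X] = 67067/69984 ≈ 0.958319). Hence R_6(5) > 67, i.e. R_6(5) ≥ 68.

Largest n = 67; hence R_6(5) > 67.


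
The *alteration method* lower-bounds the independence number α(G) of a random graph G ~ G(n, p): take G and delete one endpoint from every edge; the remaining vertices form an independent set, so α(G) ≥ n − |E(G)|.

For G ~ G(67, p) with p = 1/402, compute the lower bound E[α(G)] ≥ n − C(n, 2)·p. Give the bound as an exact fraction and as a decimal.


E[|E(G)|] = C(67, 2)·p = 2211 · (1/402) = 11/2.
E[α(G)] ≥ n − E[|E(G)|] = 67 − 11/2 = 123/2.
Numerically: ≈ 61.500000.
(This is only a lower bound; the true E[α(G)] may be larger.)

E[α(G)] ≥ 123/2 ≈ 61.500000.


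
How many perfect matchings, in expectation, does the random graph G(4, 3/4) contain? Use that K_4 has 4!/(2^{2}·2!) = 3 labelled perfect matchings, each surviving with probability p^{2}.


K_4 has 4!/(2^{2}·2!) = 3 labelled perfect matchings.
For each such perfect matching H, let X_H = 1 if all 2 edges of H are present in G. Then P[X_H = 1] = p^{2} = (3/4)^{2} = 9/16.
Summing the indicators: E[X] = Σ_H E[X_H] = 3 · p^{2} = 3 · 9/16 = 27/16.
Numerically: E[X] ≈ 1.688.

E[X] = 3 · (3/4)^{2} = 27/16 ≈ 1.688.


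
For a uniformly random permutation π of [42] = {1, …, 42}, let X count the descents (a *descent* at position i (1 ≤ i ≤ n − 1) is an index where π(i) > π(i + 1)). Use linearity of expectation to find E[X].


Write X = Σ X_I over i = 1, …, 41, with X_I the indicator of one descent.
There are 41 indicators.
For each fixed i, the pair (π(i), π(i+1)) is a uniformly random ordered pair of distinct values from {1, …, 42}; by symmetry P[π(i) > π(i+1)] = 1/2.
By linearity: E[X] = 41 · (1/2) = (42 − 1) · (1/2) = 41/2 ≈ 20.5000.

E[X] = 41/2 = 20.5000.


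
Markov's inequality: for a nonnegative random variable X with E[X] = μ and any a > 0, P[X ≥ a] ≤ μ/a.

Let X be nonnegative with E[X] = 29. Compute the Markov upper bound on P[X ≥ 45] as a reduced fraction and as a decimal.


μ = E[X] = 29, a = 45.
Markov: P[X ≥ 45] ≤ μ/a = (29)/45 = 29/45.
Numerically: ≈ 0.644444.
(Since a = 45 > μ = 29.000000, the bound 29/45 is < 1 and informative.)

P[X ≥ 45] ≤ 29/45 ≈ 0.644444.


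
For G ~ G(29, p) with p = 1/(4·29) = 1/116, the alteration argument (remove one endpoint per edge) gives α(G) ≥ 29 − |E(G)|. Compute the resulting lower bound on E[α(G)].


E[|E(G)|] = C(29, 2)·p = 406 · (1/116) = 7/2.
E[α(G)] ≥ n − E[|E(G)|] = 29 − 7/2 = 51/2.
Numerically: ≈ 25.500000.
(This is only a lower bound; the true E[α(G)] may be larger.)

E[α(G)] ≥ 51/2 ≈ 25.500000.


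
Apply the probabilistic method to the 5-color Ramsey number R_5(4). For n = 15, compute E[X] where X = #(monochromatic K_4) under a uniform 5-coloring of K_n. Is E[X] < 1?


E[X] = C(15, 4) · 5^{1 − 6} = 1365 · 5^{−5} = 1365/3125.
As a reduced fraction: E[X] = 273/625 ≈ 0.4368.
Is E[X] < 1? YES.
Since E[X] < 1, there exists a 5-coloring of K_{15} with no monochromatic K_4; hence R_5(4) > 15.

E[X] = 273/625 ≈ 0.4368; E[X] < 1, so R_5(4) > 15.


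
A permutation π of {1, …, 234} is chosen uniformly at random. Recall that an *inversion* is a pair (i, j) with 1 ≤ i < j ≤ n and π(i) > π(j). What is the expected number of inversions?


Write X = Σ X_I over the C(234, 2) = 27261 pairs i < j, with X_I the indicator of one inversion.
There are 27261 indicators.
For each fixed pair i < j, the values π(i) and π(j) are two distinct elements of {1, …, 234} in uniformly random order; by symmetry P[π(i) > π(j)] = 1/2.
By linearity: E[X] = 27261 · (1/2) = C(234, 2) · (1/2) = 27261/2 = 27261/2 ≈ 13630.500000.

E[X] = 27261/2 = 13630.500000.


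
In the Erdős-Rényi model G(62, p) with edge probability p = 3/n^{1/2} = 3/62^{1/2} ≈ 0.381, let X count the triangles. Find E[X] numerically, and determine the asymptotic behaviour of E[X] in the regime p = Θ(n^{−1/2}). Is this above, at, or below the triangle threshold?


Number of potential triangles: C(62, 3) = 37820.
Each occurs with probability p³ ≈ (0.381)³ ≈ 5.53065069e-02.
By linearity: E[X] = C(62, 3)·p³ ≈ 37820 · 5.53065069e-02 ≈ 2091.692092.
Since α = 1/2 < 1, p = c/n^{1/2} ≫ 1/n is above the triangle threshold p ~ 1/n. Asymptotically E[X] ~ (c³/6)·n^{3(1−α)} = (3³/6)·n^{1.5} → ∞; triangles are abundant w.h.p.

E[X] ≈ 2091.692092; in regime p = Θ(1/n^{1/2}) E[X] diverges (above the triangle threshold p ~ 1/n).


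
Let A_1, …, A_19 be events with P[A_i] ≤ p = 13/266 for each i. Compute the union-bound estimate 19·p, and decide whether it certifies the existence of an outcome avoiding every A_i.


Union bound: P[∪_{i=1}^{19} A_i] ≤ Σ_i P[A_i] ≤ 19·p = 19·(13/266) = 13/14.
Numerically: 13/14 ≈ 0.929.
Is 13/14 < 1? YES.
Since P[∪ A_i] ≤ 13/14 < 1, the complement has P[∩ A_i^c] ≥ 1 − 13/14 = 1/14 > 0, so some outcome avoids every A_i.

19·p = 13/14 ≈ 0.929; existence CERTIFIED by the union bound.


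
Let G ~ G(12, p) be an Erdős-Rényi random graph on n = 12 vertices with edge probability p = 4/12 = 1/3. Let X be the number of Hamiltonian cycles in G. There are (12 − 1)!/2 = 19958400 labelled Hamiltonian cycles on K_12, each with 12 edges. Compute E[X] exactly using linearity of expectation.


K_12 has (12 − 1)!/2 = 19958400 labelled Hamiltonian cycles.
For each such Hamiltonian cycle H, let X_H = 1 if all 12 edges of H are present in G. Then P[X_H = 1] = p^{12} = (1/3)^{12} = 1/531441.
Summing the indicators: E[X] = Σ_H E[X_H] = 19958400 · p^{12} = 19958400 · 1/531441 = 246400/6561.
Numerically: E[X] ≈ 37.56.

E[X] = 19958400 · (1/3)^{12} = 246400/6561 ≈ 37.56.


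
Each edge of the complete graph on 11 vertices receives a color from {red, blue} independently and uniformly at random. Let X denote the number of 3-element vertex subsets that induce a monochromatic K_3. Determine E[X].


Let X = Σ_S X_S over the C(11, 3) = 165 subsets S of size 3, where X_S = 1 if the K_3 on S is monochromatic.
For a fixed S, the K_3 on S has C(3, 2) = 3 edges. P[all 3 edges red] = (1/2)^3, and likewise for blue, so P[monochromatic] = 2·(1/2)^3 = 2^{1 − 3} = 1/4.
By linearity of expectation: E[X] = C(11, 3) · 2^{1 − 3} = 165 · 1/4 = 165/4.
Numerically: E[X] ≈ 41.2500.

E[X] = C(11,3)·2^(1−C(3,2)) = 165/4 ≈ 41.2500.


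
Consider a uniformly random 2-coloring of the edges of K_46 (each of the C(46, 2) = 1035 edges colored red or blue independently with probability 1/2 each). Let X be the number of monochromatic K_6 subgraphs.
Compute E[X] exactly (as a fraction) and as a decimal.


Let X = Σ_S X_S over the C(46, 6) = 9366819 subsets S of size 6, where X_S = 1 if the K_6 on S is monochromatic.
For a fixed S, the K_6 on S has C(6, 2) = 15 edges. P[all 15 edges red] = (1/2)^15, and likewise for blue, so P[monochromatic] = 2·(1/2)^15 = 2^{1 − 15} = 1/16384.
By linearity of expectation: E[X] = C(46, 6) · 2^{1 − 15} = 9366819 · 1/16384 = 9366819/16384.
Numerically: E[X] ≈ 571.7053.

E[X] = C(46,6)·2^(1−C(6,2)) = 9366819/16384 ≈ 571.7053.


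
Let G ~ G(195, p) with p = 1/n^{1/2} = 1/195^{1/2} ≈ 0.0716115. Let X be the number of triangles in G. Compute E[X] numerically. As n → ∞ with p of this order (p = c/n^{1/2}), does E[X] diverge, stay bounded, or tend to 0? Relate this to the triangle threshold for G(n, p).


Number of potential triangles: C(195, 3) = 1216865.
Each occurs with probability p³ ≈ (0.0716115)³ ≈ 3.67238397e-04.
By linearity: E[X] = C(195, 3)·p³ ≈ 1216865 · 3.67238397e-04 ≈ 446.879552.
Since α = 1/2 < 1, p = c/n^{1/2} ≫ 1/n is above the triangle threshold p ~ 1/n. Asymptotically E[X] ~ (c³/6)·n^{3(1−α)} = (1³/6)·n^{1.5} → ∞; triangles are abundant w.h.p.

E[X] ≈ 446.879552; in regime p = Θ(1/n^{1/2}) E[X] diverges (above the triangle threshold p ~ 1/n).


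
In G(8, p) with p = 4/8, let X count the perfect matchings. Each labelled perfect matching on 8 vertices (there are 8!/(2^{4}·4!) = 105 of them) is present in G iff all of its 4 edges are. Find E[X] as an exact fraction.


K_8 has 8!/(2^{4}·4!) = 105 labelled perfect matchings.
For each such perfect matching H, let X_H = 1 if all 4 edges of H are present in G. Then P[X_H = 1] = p^{4} = (1/2)^{4} = 1/16.
By linearity: E[X] = Σ_H E[X_H] = 105 · p^{4} = 105 · 1/16 = 105/16.
Numerically: E[X] ≈ 6.56.

E[X] = 105 · (1/2)^{4} = 105/16 ≈ 6.56.


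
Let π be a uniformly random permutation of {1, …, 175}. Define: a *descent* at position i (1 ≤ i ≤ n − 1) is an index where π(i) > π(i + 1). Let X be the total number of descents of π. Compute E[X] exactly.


Write X = Σ X_I over i = 1, …, 174, with X_I the indicator of one descent.
There are 174 indicators.
For each fixed i, the pair (π(i), π(i+1)) is a uniformly random ordered pair of distinct values from {1, …, 175}; by symmetry P[π(i) > π(i+1)] = 1/2.
By linearity: E[X] = 174 · (1/2) = (175 − 1) · (1/2) = 87 ≈ 87.000000.

E[X] = 87 = 87.000000.


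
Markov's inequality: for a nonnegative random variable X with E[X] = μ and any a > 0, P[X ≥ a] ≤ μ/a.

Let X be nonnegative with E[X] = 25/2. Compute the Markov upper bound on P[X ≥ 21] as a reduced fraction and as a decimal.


μ = E[X] = 25/2, a = 21.
Markov: P[X ≥ 21] ≤ μ/a = (25/2)/21 = 25/42.
Numerically: ≈ 0.595238.
(Since a = 21 > μ = 12.500000, the bound 25/42 is < 1 and informative.)

P[X ≥ 21] ≤ 25/42 ≈ 0.595238.


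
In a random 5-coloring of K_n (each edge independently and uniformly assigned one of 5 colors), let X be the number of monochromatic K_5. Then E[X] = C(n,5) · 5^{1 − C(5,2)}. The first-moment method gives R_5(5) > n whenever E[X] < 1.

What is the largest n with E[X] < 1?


We need C(n, 5) · 5^{1 − 10} < 1, i.e. C(n, 5) < 5^{10 − 1} = 1953125.
Check values of n near the boundary:
  n = 45: C(45, 5) = 1221759; 1221759 < 1953125? YES
  n = 46: C(46, 5) = 1370754; 1370754 < 1953125? YES
  n = 47: C(47, 5) = 1533939; 1533939 < 1953125? YES
  n = 48: C(48, 5) = 1712304; 1712304 < 1953125? YES
  n = 49: C(49, 5) = 1906884; 1906884 < 1953125? YES
  n = 50: C(50, 5) = 2118760; 2118760 < 1953125? NO
  n = 51: C(51, 5) = 2349060; 2349060 < 1953125? NO
  n = 52: C(52, 5) = 2598960; 2598960 < 1953125? NO
The largest n with C(n, 5) < 1953125 is n = 49 (where E[X] = 1906884/1953125 ≈ 0.9763). Hence R_5(5) > 49, i.e. R_5(5) ≥ 50.

Largest n = 49; hence R_5(5) > 49.


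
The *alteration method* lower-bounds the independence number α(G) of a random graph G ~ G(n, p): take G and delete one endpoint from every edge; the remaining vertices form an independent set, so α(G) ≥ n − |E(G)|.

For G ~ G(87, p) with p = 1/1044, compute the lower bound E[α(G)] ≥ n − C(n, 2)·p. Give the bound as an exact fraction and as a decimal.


E[|E(G)|] = C(87, 2)·p = 3741 · (1/1044) = 43/12.
E[α(G)] ≥ n − E[|E(G)|] = 87 − 43/12 = 1001/12.
Numerically: ≈ 83.41667.
(This is only a lower bound; the true E[α(G)] may be larger.)

E[α(G)] ≥ 1001/12 ≈ 83.41667.


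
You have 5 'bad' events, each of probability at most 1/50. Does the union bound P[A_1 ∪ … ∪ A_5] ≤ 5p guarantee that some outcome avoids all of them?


Union bound: P[∪_{i=1}^{5} A_i] ≤ Σ_i P[A_i] ≤ 5·p = 5·(1/50) = 1/10.
Numerically: 1/10 ≈ 0.100000.
Is 1/10 < 1? YES.
Since P[∪ A_i] ≤ 1/10 < 1, the complement has P[∩ A_i^c] ≥ 1 − 1/10 = 9/10 > 0, so some outcome avoids every A_i.

5·p = 1/10 ≈ 0.100000; existence CERTIFIED by the union bound.


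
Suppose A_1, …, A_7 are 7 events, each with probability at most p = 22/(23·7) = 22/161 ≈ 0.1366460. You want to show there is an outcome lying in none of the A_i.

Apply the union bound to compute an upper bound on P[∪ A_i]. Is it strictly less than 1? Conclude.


Union bound: P[∪_{i=1}^{7} A_i] ≤ Σ_i P[A_i] ≤ 7·p = 7·(22/161) = 22/23.
Numerically: 22/23 ≈ 0.9565217.
Is 22/23 < 1? YES.
Since P[∪ A_i] ≤ 22/23 < 1, the complement has P[∩ A_i^c] ≥ 1 − 22/23 = 1/23 > 0, so some outcome avoids every A_i.

7·p = 22/23 ≈ 0.9565217; existence CERTIFIED by the union bound.


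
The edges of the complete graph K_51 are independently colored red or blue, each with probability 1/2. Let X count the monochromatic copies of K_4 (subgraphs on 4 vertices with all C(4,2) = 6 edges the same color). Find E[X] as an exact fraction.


Let X = Σ_S X_S over the C(51, 4) = 249900 subsets S of size 4, where X_S = 1 if the K_4 on S is monochromatic.
For a fixed S, the K_4 on S has C(4, 2) = 6 edges. P[all 6 edges red] = (1/2)^6, and likewise for blue, so P[monochromatic] = 2·(1/2)^6 = 2^{1 − 6} = 1/32.
By linearity of expectation: E[X] = C(51, 4) · 2^{1 − 6} = 249900 · 1/32 = 62475/8.
Numerically: E[X] ≈ 7809.375.

E[X] = C(51,4)·2^(1−C(4,2)) = 62475/8 ≈ 7809.375.


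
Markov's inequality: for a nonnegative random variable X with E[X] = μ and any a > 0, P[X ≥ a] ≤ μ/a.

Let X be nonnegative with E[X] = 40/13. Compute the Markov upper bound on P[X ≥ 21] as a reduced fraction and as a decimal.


μ = E[X] = 40/13, a = 21.
Markov: P[X ≥ 21] ≤ μ/a = (40/13)/21 = 40/273.
Numerically: ≈ 0.1465.
(Since a = 21 > μ = 3.0769, the bound 40/273 is < 1 and informative.)

P[X ≥ 21] ≤ 40/273 ≈ 0.1465.


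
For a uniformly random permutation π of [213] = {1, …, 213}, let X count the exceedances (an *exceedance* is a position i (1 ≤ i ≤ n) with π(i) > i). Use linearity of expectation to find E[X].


Write X = Σ_{i=1}^{213} X_i, where X_i = 1_{π(i) > i}.
For each fixed i, π(i) is uniform over {1, …, 213} (marginal of a uniform permutation), so P[π(i) > i] = (n − i)/n. Summing: Σ_{i=1}^{213} (n − i)/n = (0 + 1 + … + 212)/213 = 213(213 − 1)/(2·213) = (213 − 1)/2.
Hence E[X] = Σ_{i=1}^{213} (213 − i)/213 = 106 ≈ 106.000000.

E[X] = 106 = 106.000000.


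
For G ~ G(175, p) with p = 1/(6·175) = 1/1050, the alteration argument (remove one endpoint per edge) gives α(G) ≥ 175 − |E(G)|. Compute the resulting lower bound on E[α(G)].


E[|E(G)|] = C(175, 2)·p = 15225 · (1/1050) = 29/2.
E[α(G)] ≥ n − E[|E(G)|] = 175 − 29/2 = 321/2.
Numerically: ≈ 160.500000.
(This is only a lower bound; the true E[α(G)] may be larger.)

E[α(G)] ≥ 321/2 ≈ 160.500000.


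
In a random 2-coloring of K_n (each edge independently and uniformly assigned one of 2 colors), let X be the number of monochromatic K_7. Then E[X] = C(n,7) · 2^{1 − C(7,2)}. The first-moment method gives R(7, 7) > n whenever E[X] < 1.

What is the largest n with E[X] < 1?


We need C(n, 7) · 2^{1 − 21} < 1, i.e. C(n, 7) < 2^{21 − 1} = 1048576.
Check values of n near the boundary:
  n = 26: C(26, 7) = 657800; 657800 < 1048576? YES
  n = 27: C(27, 7) = 888030; 888030 < 1048576? YES
  n = 28: C(28, 7) = 1184040; 1184040 < 1048576? NO
  n = 29: C(29, 7) = 1560780; 1560780 < 1048576? NO
The largest n with C(n, 7) < 1048576 is n = 27 (where E[X] = 444015/524288 ≈ 0.84689). Hence R(7, 7) > 27, i.e. R(7, 7) ≥ 28.

Largest n = 27; hence R(7, 7) > 27.


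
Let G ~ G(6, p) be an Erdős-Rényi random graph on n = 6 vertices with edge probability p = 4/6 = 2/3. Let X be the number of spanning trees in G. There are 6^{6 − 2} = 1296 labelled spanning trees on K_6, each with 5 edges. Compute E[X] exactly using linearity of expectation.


K_6 has 6^{6 − 2} = 1296 labelled spanning trees.
For each such spanning tree H, let X_H = 1 if all 5 edges of H are present in G. Then P[X_H = 1] = p^{5} = (2/3)^{5} = 32/243.
Summing the indicators: E[X] = Σ_H E[X_H] = 1296 · p^{5} = 1296 · 32/243 = 512/3.
Numerically: E[X] ≈ 170.67.

E[X] = 1296 · (2/3)^{5} = 512/3 ≈ 170.67.


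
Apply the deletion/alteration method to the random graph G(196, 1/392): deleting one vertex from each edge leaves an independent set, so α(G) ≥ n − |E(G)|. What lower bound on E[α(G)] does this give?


E[|E(G)|] = C(196, 2)·p = 19110 · (1/392) = 195/4.
E[α(G)] ≥ n − E[|E(G)|] = 196 − 195/4 = 589/4.
Numerically: ≈ 147.250000.
(This is only a lower bound; the true E[α(G)] may be larger.)

E[α(G)] ≥ 589/4 ≈ 147.250000.


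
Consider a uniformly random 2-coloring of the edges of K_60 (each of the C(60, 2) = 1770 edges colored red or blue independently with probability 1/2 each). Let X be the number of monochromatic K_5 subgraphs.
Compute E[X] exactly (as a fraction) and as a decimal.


Let X = Σ_S X_S over the C(60, 5) = 5461512 subsets S of size 5, where X_S = 1 if the K_5 on S is monochromatic.
For a fixed S, the K_5 on S has C(5, 2) = 10 edges. P[all 10 edges red] = (1/2)^10, and likewise for blue, so P[monochromatic] = 2·(1/2)^10 = 2^{1 − 10} = 1/512.
Summing: E[X] = C(60, 5) · 2^{1 − 10} = 5461512 · 1/512 = 682689/64.
Numerically: E[X] ≈ 10667.0156.

E[X] = C(60,5)·2^(1−C(5,2)) = 682689/64 ≈ 10667.0156.


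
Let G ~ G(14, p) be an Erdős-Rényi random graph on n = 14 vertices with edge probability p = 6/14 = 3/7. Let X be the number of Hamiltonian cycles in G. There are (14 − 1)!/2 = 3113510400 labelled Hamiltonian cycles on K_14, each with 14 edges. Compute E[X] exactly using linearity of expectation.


K_14 has (14 − 1)!/2 = 3113510400 labelled Hamiltonian cycles.
For each such Hamiltonian cycle H, let X_H = 1 if all 14 edges of H are present in G. Then P[X_H = 1] = p^{14} = (3/7)^{14} = 4782969/678223072849.
By linearity: E[X] = Σ_H E[X_H] = 3113510400 · p^{14} = 3113510400 · 4782969/678223072849 = 2127403389196800/96889010407.
Numerically: E[X] ≈ 21957.1.

E[X] = 3113510400 · (3/7)^{14} = 2127403389196800/96889010407 ≈ 21957.1.


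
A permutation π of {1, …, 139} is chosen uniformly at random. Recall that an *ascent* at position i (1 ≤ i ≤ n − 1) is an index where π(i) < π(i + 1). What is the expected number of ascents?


Write X = Σ X_I over i = 1, …, 138, with X_I the indicator of one ascent.
There are 138 indicators.
For each fixed i, the pair (π(i), π(i+1)) is a uniformly random ordered pair of distinct values from {1, …, 139}; by symmetry P[π(i) < π(i+1)] = 1/2.
By linearity: E[X] = 138 · (1/2) = (139 − 1) · (1/2) = 69 ≈ 69.0000.

E[X] = 69 = 69.0000.


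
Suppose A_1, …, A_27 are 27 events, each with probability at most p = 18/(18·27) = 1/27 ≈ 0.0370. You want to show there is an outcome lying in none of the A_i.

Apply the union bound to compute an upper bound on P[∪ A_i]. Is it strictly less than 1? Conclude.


Union bound: P[∪_{i=1}^{27} A_i] ≤ Σ_i P[A_i] ≤ 27·p = 27·(1/27) = 1.
Numerically: 1 ≈ 1.0000.
Is 1 < 1? NO.
Since the bound 1 is ≥ 1, the union bound is uninformative here; it does NOT by itself certify existence.

27·p = 1 ≈ 1.0000; existence NOT certified by the union bound.


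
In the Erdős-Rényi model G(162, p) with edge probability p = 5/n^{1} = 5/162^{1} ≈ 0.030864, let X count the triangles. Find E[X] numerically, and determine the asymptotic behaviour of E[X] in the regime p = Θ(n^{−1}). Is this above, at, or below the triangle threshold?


Number of potential triangles: C(162, 3) = 695520.
Each occurs with probability p³ ≈ (0.030864)³ ≈ 2.9401194e-05.
By linearity: E[X] = C(162, 3)·p³ ≈ 695520 · 2.9401194e-05 ≈ 20.44912.
Here α = 1, so p = 5/n is exactly at the triangle threshold p ~ 1/n. Asymptotically E[X] → c³/6 = 5³/6 = 125/6 ≈ 20.83333, a bounded constant. In this regime the triangle count is asymptotically Poisson(c³/6).

E[X] ≈ 20.44912; in regime p = Θ(1/n^{1}) E[X] stays bounded (at the triangle threshold p ~ 1/n).


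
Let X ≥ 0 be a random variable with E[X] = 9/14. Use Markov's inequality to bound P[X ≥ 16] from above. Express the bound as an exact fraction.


μ = E[X] = 9/14, a = 16.
Markov: P[X ≥ 16] ≤ μ/a = (9/14)/16 = 9/224.
Numerically: ≈ 0.04018.
(Since a = 16 > μ = 0.64286, the bound 9/224 is < 1 and informative.)

P[X ≥ 16] ≤ 9/224 ≈ 0.04018.


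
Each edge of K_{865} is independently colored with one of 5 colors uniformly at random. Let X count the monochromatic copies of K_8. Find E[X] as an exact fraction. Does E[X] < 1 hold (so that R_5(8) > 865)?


E[X] = C(865, 8) · 5^{1 − 28} = 7525050909487743060 · 5^{−27} = 7525050909487743060/7450580596923828125.
As a reduced fraction: E[X] = 1505010181897548612/1490116119384765625 ≈ 1.010.
Is E[X] < 1? NO.
Since E[X] ≥ 1, the first-moment bound is inconclusive at n = 865; it does NOT by itself certify R_5(8) > 865.

E[X] = 1505010181897548612/1490116119384765625 ≈ 1.010; E[X] ≥ 1; first-moment method inconclusive here.


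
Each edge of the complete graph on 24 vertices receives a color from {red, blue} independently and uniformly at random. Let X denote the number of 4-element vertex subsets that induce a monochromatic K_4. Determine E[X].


Let X = Σ_S X_S over the C(24, 4) = 10626 subsets S of size 4, where X_S = 1 if the K_4 on S is monochromatic.
For a fixed S, the K_4 on S has C(4, 2) = 6 edges. P[all 6 edges red] = (1/2)^6, and likewise for blue, so P[monochromatic] = 2·(1/2)^6 = 2^{1 − 6} = 1/32.
Summing: E[X] = C(24, 4) · 2^{1 − 6} = 10626 · 1/32 = 5313/16.
Numerically: E[X] ≈ 332.06250.

E[X] = C(24,4)·2^(1−C(4,2)) = 5313/16 ≈ 332.06250.


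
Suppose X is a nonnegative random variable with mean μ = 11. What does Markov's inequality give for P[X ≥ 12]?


μ = E[X] = 11, a = 12.
Markov: P[X ≥ 12] ≤ μ/a = (11)/12 = 11/12.
Numerically: ≈ 0.91667.
(Since a = 12 > μ = 11.00000, the bound 11/12 is < 1 and informative.)

P[X ≥ 12] ≤ 11/12 ≈ 0.91667.


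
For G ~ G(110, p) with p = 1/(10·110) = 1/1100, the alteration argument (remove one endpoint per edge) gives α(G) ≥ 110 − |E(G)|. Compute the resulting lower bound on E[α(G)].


E[|E(G)|] = C(110, 2)·p = 5995 · (1/1100) = 109/20.
E[α(G)] ≥ n − E[|E(G)|] = 110 − 109/20 = 2091/20.
Numerically: ≈ 104.55000.
(This is only a lower bound; the true E[α(G)] may be larger.)

E[α(G)] ≥ 2091/20 ≈ 104.55000.


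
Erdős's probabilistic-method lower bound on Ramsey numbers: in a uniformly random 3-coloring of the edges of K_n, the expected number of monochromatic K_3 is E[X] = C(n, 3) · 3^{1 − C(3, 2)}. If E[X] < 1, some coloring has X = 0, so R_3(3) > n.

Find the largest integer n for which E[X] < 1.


We need C(n, 3) · 3^{1 − 3} < 1, i.e. C(n, 3) < 3^{3 − 1} = 9.
Check values of n near the boundary:
  n = 3: C(3, 3) = 1; 1 < 9? YES
  n = 4: C(4, 3) = 4; 4 < 9? YES
  n = 5: C(5, 3) = 10; 10 < 9? NO
The largest n with C(n, 3) < 9 is n = 4 (where E[X] = 4/9 ≈ 0.444444). Hence R_3(3) > 4, i.e. R_3(3) ≥ 5.

Largest n = 4; hence R_3(3) > 4.


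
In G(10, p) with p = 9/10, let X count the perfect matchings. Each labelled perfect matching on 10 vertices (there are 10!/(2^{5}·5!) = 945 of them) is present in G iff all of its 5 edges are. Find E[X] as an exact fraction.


K_10 has 10!/(2^{5}·5!) = 945 labelled perfect matchings.
For each such perfect matching H, let X_H = 1 if all 5 edges of H are present in G. Then P[X_H = 1] = p^{5} = (9/10)^{5} = 59049/100000.
Summing the indicators: E[X] = Σ_H E[X_H] = 945 · p^{5} = 945 · 59049/100000 = 11160261/20000.
Numerically: E[X] ≈ 558.013.

E[X] = 945 · (9/10)^{5} = 11160261/20000 ≈ 558.013.


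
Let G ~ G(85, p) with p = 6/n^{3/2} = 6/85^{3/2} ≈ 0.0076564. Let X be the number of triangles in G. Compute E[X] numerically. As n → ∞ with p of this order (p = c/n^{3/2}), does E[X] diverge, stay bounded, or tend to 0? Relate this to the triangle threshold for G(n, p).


Number of potential triangles: C(85, 3) = 98770.
Each occurs with probability p³ ≈ (0.0076564)³ ≈ 4.4881626e-07.
By linearity: E[X] = C(85, 3)·p³ ≈ 98770 · 4.4881626e-07 ≈ 0.04433.
Since α = 3/2 > 1, p = c/n^{3/2} = o(1/n) is below the triangle threshold p ~ 1/n. Asymptotically E[X] ~ (c³/6)·n^{3(1−α)} = (6³/6)·n^{-1.5} → 0, so by Markov's inequality G has no triangles w.h.p.

E[X] ≈ 0.04433; in regime p = Θ(1/n^{3/2}) E[X] tends to 0 (below the triangle threshold p ~ 1/n).


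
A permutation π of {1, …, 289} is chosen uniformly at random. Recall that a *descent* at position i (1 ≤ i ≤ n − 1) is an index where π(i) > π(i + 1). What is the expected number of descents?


Write X = Σ X_I over i = 1, …, 288, with X_I the indicator of one descent.
There are 288 indicators.
For each fixed i, the pair (π(i), π(i+1)) is a uniformly random ordered pair of distinct values from {1, …, 289}; by symmetry P[π(i) > π(i+1)] = 1/2.
By linearity: E[X] = 288 · (1/2) = (289 − 1) · (1/2) = 144 ≈ 144.000000.

E[X] = 144 = 144.000000.


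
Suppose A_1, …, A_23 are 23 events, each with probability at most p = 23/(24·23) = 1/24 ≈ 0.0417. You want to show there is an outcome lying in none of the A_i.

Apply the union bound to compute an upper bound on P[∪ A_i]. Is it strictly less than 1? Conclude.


Union bound: P[∪_{i=1}^{23} A_i] ≤ Σ_i P[A_i] ≤ 23·p = 23·(1/24) = 23/24.
Numerically: 23/24 ≈ 0.9583.
Is 23/24 < 1? YES.
Since P[∪ A_i] ≤ 23/24 < 1, the complement has P[∩ A_i^c] ≥ 1 − 23/24 = 1/24 > 0, so some outcome avoids every A_i.

23·p = 23/24 ≈ 0.9583; existence CERTIFIED by the union bound.


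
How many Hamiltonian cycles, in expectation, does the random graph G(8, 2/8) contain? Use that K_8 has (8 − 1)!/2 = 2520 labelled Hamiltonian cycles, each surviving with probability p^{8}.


K_8 has (8 − 1)!/2 = 2520 labelled Hamiltonian cycles.
For each such Hamiltonian cycle H, let X_H = 1 if all 8 edges of H are present in G. Then P[X_H = 1] = p^{8} = (1/4)^{8} = 1/65536.
By linearity of expectation: E[X] = Σ_H E[X_H] = 2520 · p^{8} = 2520 · 1/65536 = 315/8192.
Numerically: E[X] ≈ 0.0385.

E[X] = 2520 · (1/4)^{8} = 315/8192 ≈ 0.0385.


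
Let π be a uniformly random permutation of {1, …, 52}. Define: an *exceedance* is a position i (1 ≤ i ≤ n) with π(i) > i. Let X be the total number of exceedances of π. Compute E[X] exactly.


Write X = Σ_{i=1}^{52} X_i, where X_i = 1_{π(i) > i}.
For each fixed i, π(i) is uniform over {1, …, 52} (marginal of a uniform permutation), so P[π(i) > i] = (n − i)/n. Summing: Σ_{i=1}^{52} (n − i)/n = (0 + 1 + … + 51)/52 = 52(52 − 1)/(2·52) = (52 − 1)/2.
Hence E[X] = Σ_{i=1}^{52} (52 − i)/52 = 51/2 ≈ 25.500.

E[X] = 51/2 = 25.500.


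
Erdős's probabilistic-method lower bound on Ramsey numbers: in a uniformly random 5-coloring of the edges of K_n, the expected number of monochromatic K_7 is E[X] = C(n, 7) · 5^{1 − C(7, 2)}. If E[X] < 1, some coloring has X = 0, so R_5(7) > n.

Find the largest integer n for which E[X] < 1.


We need C(n, 7) · 5^{1 − 21} < 1, i.e. C(n, 7) < 5^{21 − 1} = 95367431640625.
Check values of n near the boundary:
  n = 336: C(336, 7) = 90079147136880; 90079147136880 < 95367431640625? YES
  n = 337: C(337, 7) = 91989916924632; 91989916924632 < 95367431640625? YES
  n = 338: C(338, 7) = 93935323022736; 93935323022736 < 95367431640625? YES
  n = 339: C(339, 7) = 95915887062372; 95915887062372 < 95367431640625? NO
  n = 340: C(340, 7) = 97932136940560; 97932136940560 < 95367431640625? NO
  n = 341: C(341, 7) = 99984606876440; 99984606876440 < 95367431640625? NO
The largest n with C(n, 7) < 95367431640625 is n = 338 (where E[X] = 93935323022736/95367431640625 ≈ 0.98498). Hence R_5(7) > 338, i.e. R_5(7) ≥ 339.

Largest n = 338; hence R_5(7) > 338.


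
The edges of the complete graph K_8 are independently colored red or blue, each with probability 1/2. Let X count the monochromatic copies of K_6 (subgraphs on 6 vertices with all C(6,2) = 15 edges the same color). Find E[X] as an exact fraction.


Let X = Σ_S X_S over the C(8, 6) = 28 subsets S of size 6, where X_S = 1 if the K_6 on S is monochromatic.
For a fixed S, the K_6 on S has C(6, 2) = 15 edges. P[all 15 edges red] = (1/2)^15, and likewise for blue, so P[monochromatic] = 2·(1/2)^15 = 2^{1 − 15} = 1/16384.
By linearity: E[X] = C(8, 6) · 2^{1 − 15} = 28 · 1/16384 = 7/4096.
Numerically: E[X] ≈ 0.001709.

E[X] = C(8,6)·2^(1−C(6,2)) = 7/4096 ≈ 0.001709.


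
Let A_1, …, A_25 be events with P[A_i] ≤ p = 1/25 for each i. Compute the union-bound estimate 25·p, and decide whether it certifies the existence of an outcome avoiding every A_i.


Union bound: P[∪_{i=1}^{25} A_i] ≤ Σ_i P[A_i] ≤ 25·p = 25·(1/25) = 1.
Numerically: 1 ≈ 1.000000.
Is 1 < 1? NO.
Since the bound 1 is ≥ 1, the union bound is uninformative here; it does NOT by itself certify existence.

25·p = 1 ≈ 1.000000; existence NOT certified by the union bound.


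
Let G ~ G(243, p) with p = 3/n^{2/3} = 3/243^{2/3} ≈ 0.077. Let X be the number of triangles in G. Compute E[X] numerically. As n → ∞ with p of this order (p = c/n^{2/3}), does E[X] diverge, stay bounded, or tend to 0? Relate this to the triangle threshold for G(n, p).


Number of potential triangles: C(243, 3) = 2362041.
Each occurs with probability p³ ≈ (0.077)³ ≈ 4.57247e-04.
By linearity: E[X] = C(243, 3)·p³ ≈ 2362041 · 4.57247e-04 ≈ 1080.037.
Since α = 2/3 < 1, p = c/n^{2/3} ≫ 1/n is above the triangle threshold p ~ 1/n. Asymptotically E[X] ~ (c³/6)·n^{3(1−α)} = (3³/6)·n^{1} → ∞; triangles are abundant w.h.p.

E[X] ≈ 1080.037; in regime p = Θ(1/n^{2/3}) E[X] diverges (above the triangle threshold p ~ 1/n).


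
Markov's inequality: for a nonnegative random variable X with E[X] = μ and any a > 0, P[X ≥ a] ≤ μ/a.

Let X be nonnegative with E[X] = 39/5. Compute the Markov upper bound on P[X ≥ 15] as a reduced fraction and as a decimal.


μ = E[X] = 39/5, a = 15.
Markov: P[X ≥ 15] ≤ μ/a = (39/5)/15 = 13/25.
Numerically: ≈ 0.5200.
(Since a = 15 > μ = 7.8000, the bound 13/25 is < 1 and informative.)

P[X ≥ 15] ≤ 13/25 ≈ 0.5200.


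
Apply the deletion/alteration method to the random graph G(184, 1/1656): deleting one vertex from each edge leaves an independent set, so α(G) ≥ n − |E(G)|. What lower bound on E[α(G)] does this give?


E[|E(G)|] = C(184, 2)·p = 16836 · (1/1656) = 61/6.
E[α(G)] ≥ n − E[|E(G)|] = 184 − 61/6 = 1043/6.
Numerically: ≈ 173.8333.
(This is only a lower bound; the true E[α(G)] may be larger.)

E[α(G)] ≥ 1043/6 ≈ 173.8333.


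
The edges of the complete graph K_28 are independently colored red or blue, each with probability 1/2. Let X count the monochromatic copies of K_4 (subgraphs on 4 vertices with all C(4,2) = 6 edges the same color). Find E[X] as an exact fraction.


Let X = Σ_S X_S over the C(28, 4) = 20475 subsets S of size 4, where X_S = 1 if the K_4 on S is monochromatic.
For a fixed S, the K_4 on S has C(4, 2) = 6 edges. P[all 6 edges red] = (1/2)^6, and likewise for blue, so P[monochromatic] = 2·(1/2)^6 = 2^{1 − 6} = 1/32.
Summing: E[X] = C(28, 4) · 2^{1 − 6} = 20475 · 1/32 = 20475/32.
Numerically: E[X] ≈ 639.84375.

E[X] = C(28,4)·2^(1−C(4,2)) = 20475/32 ≈ 639.84375.


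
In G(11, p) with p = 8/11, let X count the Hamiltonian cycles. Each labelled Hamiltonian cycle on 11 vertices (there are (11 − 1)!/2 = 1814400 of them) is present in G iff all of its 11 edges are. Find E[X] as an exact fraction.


K_11 has (11 − 1)!/2 = 1814400 labelled Hamiltonian cycles.
For each such Hamiltonian cycle H, let X_H = 1 if all 11 edges of H are present in G. Then P[X_H = 1] = p^{11} = (8/11)^{11} = 8589934592/285311670611.
By linearity of expectation: E[X] = Σ_H E[X_H] = 1814400 · p^{11} = 1814400 · 8589934592/285311670611 = 15585577323724800/285311670611.
Numerically: E[X] ≈ 5.46e+04.

E[X] = 1814400 · (8/11)^{11} = 15585577323724800/285311670611 ≈ 5.46e+04.


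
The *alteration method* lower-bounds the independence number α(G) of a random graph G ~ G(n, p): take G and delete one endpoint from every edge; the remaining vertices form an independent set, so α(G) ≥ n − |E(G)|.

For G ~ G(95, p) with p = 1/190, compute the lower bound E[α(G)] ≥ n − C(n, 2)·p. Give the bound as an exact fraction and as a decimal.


E[|E(G)|] = C(95, 2)·p = 4465 · (1/190) = 47/2.
E[α(G)] ≥ n − E[|E(G)|] = 95 − 47/2 = 143/2.
Numerically: ≈ 71.5000.
(This is only a lower bound; the true E[α(G)] may be larger.)

E[α(G)] ≥ 143/2 ≈ 71.5000.


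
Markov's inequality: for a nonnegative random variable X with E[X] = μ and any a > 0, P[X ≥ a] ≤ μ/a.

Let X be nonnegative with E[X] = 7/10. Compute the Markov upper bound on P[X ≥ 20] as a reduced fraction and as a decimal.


μ = E[X] = 7/10, a = 20.
Markov: P[X ≥ 20] ≤ μ/a = (7/10)/20 = 7/200.
Numerically: ≈ 0.035.
(Since a = 20 > μ = 0.700, the bound 7/200 is < 1 and informative.)

P[X ≥ 20] ≤ 7/200 ≈ 0.035.
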